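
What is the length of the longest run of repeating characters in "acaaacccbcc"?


Input: "acaaacccbcc"
Scanning for longest run:
  Position 1 ('c'): new char, reset run to 1
  Position 2 ('a'): new char, reset run to 1
  Position 3 ('a'): continues run of 'a', length=2
  Position 4 ('a'): continues run of 'a', length=3
  Position 5 ('c'): new char, reset run to 1
  Position 6 ('c'): continues run of 'c', length=2
  Position 7 ('c'): continues run of 'c', length=3
  Position 8 ('b'): new char, reset run to 1
  Position 9 ('c'): new char, reset run to 1
  Position 10 ('c'): continues run of 'c', length=2
Longest run: 'a' with length 3

3


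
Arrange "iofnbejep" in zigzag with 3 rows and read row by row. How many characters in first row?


Zigzag "iofnbejep" into 3 rows:
Placing characters:
  'i' => row 0
  'o' => row 1
  'f' => row 2
  'n' => row 1
  'b' => row 0
  'e' => row 1
  'j' => row 2
  'e' => row 1
  'p' => row 0
Rows:
  Row 0: "ibp"
  Row 1: "onee"
  Row 2: "fj"
First row length: 3

3


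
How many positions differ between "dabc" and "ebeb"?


Comparing "dabc" and "ebeb" position by position:
  Position 0: 'd' vs 'e' => DIFFER
  Position 1: 'a' vs 'b' => DIFFER
  Position 2: 'b' vs 'e' => DIFFER
  Position 3: 'c' vs 'b' => DIFFER
Positions that differ: 4

4


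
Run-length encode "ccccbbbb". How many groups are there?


Input: ccccbbbb
Scanning for consecutive runs:
  Group 1: 'c' x 4 (positions 0-3)
  Group 2: 'b' x 4 (positions 4-7)
Total groups: 2

2


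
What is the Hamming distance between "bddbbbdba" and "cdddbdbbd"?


Comparing "bddbbbdba" and "cdddbdbbd" position by position:
  Position 0: 'b' vs 'c' => differ
  Position 1: 'd' vs 'd' => same
  Position 2: 'd' vs 'd' => same
  Position 3: 'b' vs 'd' => differ
  Position 4: 'b' vs 'b' => same
  Position 5: 'b' vs 'd' => differ
  Position 6: 'd' vs 'b' => differ
  Position 7: 'b' vs 'b' => same
  Position 8: 'a' vs 'd' => differ
Total differences (Hamming distance): 5

5


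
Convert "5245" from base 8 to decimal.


Input: "5245" in base 8
Positional expansion:
  Digit '5' (value 5) x 8^3 = 2560
  Digit '2' (value 2) x 8^2 = 128
  Digit '4' (value 4) x 8^1 = 32
  Digit '5' (value 5) x 8^0 = 5
Sum = 2725

2725


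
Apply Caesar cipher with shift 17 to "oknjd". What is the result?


Caesar cipher: shift "oknjd" by 17
  'o' (pos 14) + 17 = pos 5 = 'f'
  'k' (pos 10) + 17 = pos 1 = 'b'
  'n' (pos 13) + 17 = pos 4 = 'e'
  'j' (pos 9) + 17 = pos 0 = 'a'
  'd' (pos 3) + 17 = pos 20 = 'u'
Result: fbeau

fbeau


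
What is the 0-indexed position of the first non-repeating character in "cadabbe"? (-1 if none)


Input: cadabbe
Character frequencies:
  'a': 2
  'b': 2
  'c': 1
  'd': 1
  'e': 1
Scanning left to right for freq == 1:
  Position 0 ('c'): unique! => answer = 0

0


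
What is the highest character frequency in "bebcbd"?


Input: bebcbd
Character counts:
  'b': 3
  'c': 1
  'd': 1
  'e': 1
Maximum frequency: 3

3


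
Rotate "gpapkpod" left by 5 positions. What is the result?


Input: "gpapkpod", rotate left by 5
First 5 characters: "gpapk"
Remaining characters: "pod"
Concatenate remaining + first: "pod" + "gpapk" = "podgpapk"

podgpapk


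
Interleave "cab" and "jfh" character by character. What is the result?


Interleaving "cab" and "jfh":
  Position 0: 'c' from first, 'j' from second => "cj"
  Position 1: 'a' from first, 'f' from second => "af"
  Position 2: 'b' from first, 'h' from second => "bh"
Result: cjafbh

cjafbh


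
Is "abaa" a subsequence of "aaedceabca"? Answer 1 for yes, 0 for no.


Check if "abaa" is a subsequence of "aaedceabca"
Greedy scan:
  Position 0 ('a'): matches sub[0] = 'a'
  Position 1 ('a'): no match needed
  Position 2 ('e'): no match needed
  Position 3 ('d'): no match needed
  Position 4 ('c'): no match needed
  Position 5 ('e'): no match needed
  Position 6 ('a'): no match needed
  Position 7 ('b'): matches sub[1] = 'b'
  Position 8 ('c'): no match needed
  Position 9 ('a'): matches sub[2] = 'a'
Only matched 3/4 characters => not a subsequence

0


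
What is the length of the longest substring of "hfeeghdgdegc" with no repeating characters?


Input: "hfeeghdgdegc"
Sliding window (track last position of each char):
  Position 0 ('h'): window [0,0] length 1 -- new best
  Position 1 ('f'): window [0,1] length 2 -- new best
  Position 2 ('e'): window [0,2] length 3 -- new best
  Position 3 ('e'): repeat (last at 2), move window start to 3
  Position 3 ('e'): window [3,3] length 1
  Position 4 ('g'): window [3,4] length 2
  Position 5 ('h'): window [3,5] length 3
  Position 6 ('d'): window [3,6] length 4 -- new best
  Position 7 ('g'): repeat (last at 4), move window start to 5
  Position 7 ('g'): window [5,7] length 3
  Position 8 ('d'): repeat (last at 6), move window start to 7
  Position 8 ('d'): window [7,8] length 2
  Position 9 ('e'): window [7,9] length 3
  Position 10 ('g'): repeat (last at 7), move window start to 8
  Position 10 ('g'): window [8,10] length 3
  Position 11 ('c'): window [8,11] length 4
Longest substring with no repeats: "eghd" with length 4

4


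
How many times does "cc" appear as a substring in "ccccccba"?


Searching for "cc" in "ccccccba"
Scanning each position:
  Position 0: "cc" => MATCH
  Position 1: "cc" => MATCH
  Position 2: "cc" => MATCH
  Position 3: "cc" => MATCH
  Position 4: "cc" => MATCH
  Position 5: "cb" => no
  Position 6: "ba" => no
Total occurrences: 5

5


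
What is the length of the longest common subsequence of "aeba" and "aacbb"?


LCS of "aeba" and "aacbb"
DP table:
           a    a    c    b    b
      0    0    0    0    0    0
  a   0    1    1    1    1    1
  e   0    1    1    1    1    1
  b   0    1    1    1    2    2
  a   0    1    2    2    2    2
LCS length = dp[4][5] = 2

2


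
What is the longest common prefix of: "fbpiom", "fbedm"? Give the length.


Words: fbpiom, fbedm
  Position 0: all 'f' => match
  Position 1: all 'b' => match
  Position 2: ('p', 'e') => mismatch, stop
LCP = "fb" (length 2)

2


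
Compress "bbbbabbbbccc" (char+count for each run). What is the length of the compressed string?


Input: bbbbabbbbccc
Runs:
  'b' x 4 => "b4"
  'a' x 1 => "a1"
  'b' x 4 => "b4"
  'c' x 3 => "c3"
Compressed: "b4a1b4c3"
Compressed length: 8

8


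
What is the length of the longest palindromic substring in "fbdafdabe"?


Input: "fbdafdabe"
Checking substrings for palindromes:
  No multi-char palindromic substrings found
Longest palindromic substring: "f" with length 1

1


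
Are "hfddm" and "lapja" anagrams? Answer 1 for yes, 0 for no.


Strings: "hfddm", "lapja"
Sorted first:  ddfhm
Sorted second: aajlp
Differ at position 0: 'd' vs 'a' => not anagrams

0


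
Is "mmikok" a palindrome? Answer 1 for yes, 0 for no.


Input: mmikok
Reversed: kokimm
  Compare pos 0 ('m') with pos 5 ('k'): MISMATCH
  Compare pos 1 ('m') with pos 4 ('o'): MISMATCH
  Compare pos 2 ('i') with pos 3 ('k'): MISMATCH
Result: not a palindrome

0


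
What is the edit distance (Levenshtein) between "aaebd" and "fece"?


Computing edit distance: "aaebd" -> "fece"
DP table:
           f    e    c    e
      0    1    2    3    4
  a   1    1    2    3    4
  a   2    2    2    3    4
  e   3    3    2    3    3
  b   4    4    3    3    4
  d   5    5    4    4    4
Edit distance = dp[5][4] = 4

4


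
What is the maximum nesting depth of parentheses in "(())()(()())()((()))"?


Input: "(())()(()())()((()))"
Tracking depth:
  Position 0 '(': depth becomes 1
  Position 1 '(': depth becomes 2
  Position 2 ')': depth becomes 1
  Position 3 ')': depth becomes 0
  Position 4 '(': depth becomes 1
  Position 5 ')': depth becomes 0
  Position 6 '(': depth becomes 1
  Position 7 '(': depth becomes 2
  Position 8 ')': depth becomes 1
  Position 9 '(': depth becomes 2
  Position 10 ')': depth becomes 1
  Position 11 ')': depth becomes 0
  Position 12 '(': depth becomes 1
  Position 13 ')': depth becomes 0
  Position 14 '(': depth becomes 1
  Position 15 '(': depth becomes 2
  Position 16 '(': depth becomes 3
  Position 17 ')': depth becomes 2
  Position 18 ')': depth becomes 1
  Position 19 ')': depth becomes 0
Maximum depth reached: 3

3


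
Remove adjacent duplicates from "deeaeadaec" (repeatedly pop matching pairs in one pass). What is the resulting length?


Input: deeaeadaec
Stack-based adjacent duplicate removal:
  Read 'd': push. Stack: d
  Read 'e': push. Stack: de
  Read 'e': matches stack top 'e' => pop. Stack: d
  Read 'a': push. Stack: da
  Read 'e': push. Stack: dae
  Read 'a': push. Stack: daea
  Read 'd': push. Stack: daead
  Read 'a': push. Stack: daeada
  Read 'e': push. Stack: daeadae
  Read 'c': push. Stack: daeadaec
Final stack: "daeadaec" (length 8)

8


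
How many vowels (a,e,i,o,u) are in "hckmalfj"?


Input: hckmalfj
Checking each character:
  'h' at position 0: consonant
  'c' at position 1: consonant
  'k' at position 2: consonant
  'm' at position 3: consonant
  'a' at position 4: vowel (running total: 1)
  'l' at position 5: consonant
  'f' at position 6: consonant
  'j' at position 7: consonant
Total vowels: 1

1


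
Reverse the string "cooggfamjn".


Input: cooggfamjn
Reading characters right to left:
  Position 9: 'n'
  Position 8: 'j'
  Position 7: 'm'
  Position 6: 'a'
  Position 5: 'f'
  Position 4: 'g'
  Position 3: 'g'
  Position 2: 'o'
  Position 1: 'o'
  Position 0: 'c'
Reversed: njmafggooc

njmafggooc


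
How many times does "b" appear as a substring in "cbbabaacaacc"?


Searching for "b" in "cbbabaacaacc"
Scanning each position:
  Position 0: "c" => no
  Position 1: "b" => MATCH
  Position 2: "b" => MATCH
  Position 3: "a" => no
  Position 4: "b" => MATCH
  Position 5: "a" => no
  Position 6: "a" => no
  Position 7: "c" => no
  Position 8: "a" => no
  Position 9: "a" => no
  Position 10: "c" => no
  Position 11: "c" => no
Total occurrences: 3

3


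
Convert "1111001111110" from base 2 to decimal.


Input: "1111001111110" in base 2
Positional expansion:
  Digit '1' (value 1) x 2^12 = 4096
  Digit '1' (value 1) x 2^11 = 2048
  Digit '1' (value 1) x 2^10 = 1024
  Digit '1' (value 1) x 2^9 = 512
  Digit '0' (value 0) x 2^8 = 0
  Digit '0' (value 0) x 2^7 = 0
  Digit '1' (value 1) x 2^6 = 64
  Digit '1' (value 1) x 2^5 = 32
  Digit '1' (value 1) x 2^4 = 16
  Digit '1' (value 1) x 2^3 = 8
  Digit '1' (value 1) x 2^2 = 4
  Digit '1' (value 1) x 2^1 = 2
  Digit '0' (value 0) x 2^0 = 0
Sum = 7806

7806


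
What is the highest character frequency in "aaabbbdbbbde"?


Input: aaabbbdbbbde
Character counts:
  'a': 3
  'b': 6
  'd': 2
  'e': 1
Maximum frequency: 6

6


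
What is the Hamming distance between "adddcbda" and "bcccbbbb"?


Comparing "adddcbda" and "bcccbbbb" position by position:
  Position 0: 'a' vs 'b' => differ
  Position 1: 'd' vs 'c' => differ
  Position 2: 'd' vs 'c' => differ
  Position 3: 'd' vs 'c' => differ
  Position 4: 'c' vs 'b' => differ
  Position 5: 'b' vs 'b' => same
  Position 6: 'd' vs 'b' => differ
  Position 7: 'a' vs 'b' => differ
Total differences (Hamming distance): 7

7


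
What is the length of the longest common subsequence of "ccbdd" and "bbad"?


LCS of "ccbdd" and "bbad"
DP table:
           b    b    a    d
      0    0    0    0    0
  c   0    0    0    0    0
  c   0    0    0    0    0
  b   0    1    1    1    1
  d   0    1    1    1    2
  d   0    1    1    1    2
LCS length = dp[5][4] = 2

2


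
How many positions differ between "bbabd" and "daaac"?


Comparing "bbabd" and "daaac" position by position:
  Position 0: 'b' vs 'd' => DIFFER
  Position 1: 'b' vs 'a' => DIFFER
  Position 2: 'a' vs 'a' => same
  Position 3: 'b' vs 'a' => DIFFER
  Position 4: 'd' vs 'c' => DIFFER
Positions that differ: 4

4


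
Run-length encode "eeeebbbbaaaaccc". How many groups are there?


Input: eeeebbbbaaaaccc
Scanning for consecutive runs:
  Group 1: 'e' x 4 (positions 0-3)
  Group 2: 'b' x 4 (positions 4-7)
  Group 3: 'a' x 4 (positions 8-11)
  Group 4: 'c' x 3 (positions 12-14)
Total groups: 4

4


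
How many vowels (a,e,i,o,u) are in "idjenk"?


Input: idjenk
Checking each character:
  'i' at position 0: vowel (running total: 1)
  'd' at position 1: consonant
  'j' at position 2: consonant
  'e' at position 3: vowel (running total: 2)
  'n' at position 4: consonant
  'k' at position 5: consonant
Total vowels: 2

2


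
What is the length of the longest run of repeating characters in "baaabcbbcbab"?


Input: "baaabcbbcbab"
Scanning for longest run:
  Position 1 ('a'): new char, reset run to 1
  Position 2 ('a'): continues run of 'a', length=2
  Position 3 ('a'): continues run of 'a', length=3
  Position 4 ('b'): new char, reset run to 1
  Position 5 ('c'): new char, reset run to 1
  Position 6 ('b'): new char, reset run to 1
  Position 7 ('b'): continues run of 'b', length=2
  Position 8 ('c'): new char, reset run to 1
  Position 9 ('b'): new char, reset run to 1
  Position 10 ('a'): new char, reset run to 1
  Position 11 ('b'): new char, reset run to 1
Longest run: 'a' with length 3

3


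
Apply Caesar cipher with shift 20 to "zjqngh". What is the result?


Caesar cipher: shift "zjqngh" by 20
  'z' (pos 25) + 20 = pos 19 = 't'
  'j' (pos 9) + 20 = pos 3 = 'd'
  'q' (pos 16) + 20 = pos 10 = 'k'
  'n' (pos 13) + 20 = pos 7 = 'h'
  'g' (pos 6) + 20 = pos 0 = 'a'
  'h' (pos 7) + 20 = pos 1 = 'b'
Result: tdkhab

tdkhab


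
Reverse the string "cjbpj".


Input: cjbpj
Reading characters right to left:
  Position 4: 'j'
  Position 3: 'p'
  Position 2: 'b'
  Position 1: 'j'
  Position 0: 'c'
Reversed: jpbjc

jpbjc


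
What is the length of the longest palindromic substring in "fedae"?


Input: "fedae"
Checking substrings for palindromes:
  No multi-char palindromic substrings found
Longest palindromic substring: "f" with length 1

1


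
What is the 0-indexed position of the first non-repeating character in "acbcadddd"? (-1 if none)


Input: acbcadddd
Character frequencies:
  'a': 2
  'b': 1
  'c': 2
  'd': 4
Scanning left to right for freq == 1:
  Position 0 ('a'): freq=2, skip
  Position 1 ('c'): freq=2, skip
  Position 2 ('b'): unique! => answer = 2

2


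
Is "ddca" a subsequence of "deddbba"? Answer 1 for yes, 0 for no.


Check if "ddca" is a subsequence of "deddbba"
Greedy scan:
  Position 0 ('d'): matches sub[0] = 'd'
  Position 1 ('e'): no match needed
  Position 2 ('d'): matches sub[1] = 'd'
  Position 3 ('d'): no match needed
  Position 4 ('b'): no match needed
  Position 5 ('b'): no match needed
  Position 6 ('a'): no match needed
Only matched 2/4 characters => not a subsequence

0


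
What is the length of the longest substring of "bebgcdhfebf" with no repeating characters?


Input: "bebgcdhfebf"
Sliding window (track last position of each char):
  Position 0 ('b'): window [0,0] length 1 -- new best
  Position 1 ('e'): window [0,1] length 2 -- new best
  Position 2 ('b'): repeat (last at 0), move window start to 1
  Position 2 ('b'): window [1,2] length 2
  Position 3 ('g'): window [1,3] length 3 -- new best
  Position 4 ('c'): window [1,4] length 4 -- new best
  Position 5 ('d'): window [1,5] length 5 -- new best
  Position 6 ('h'): window [1,6] length 6 -- new best
  Position 7 ('f'): window [1,7] length 7 -- new best
  Position 8 ('e'): repeat (last at 1), move window start to 2
  Position 8 ('e'): window [2,8] length 7
  Position 9 ('b'): repeat (last at 2), move window start to 3
  Position 9 ('b'): window [3,9] length 7
  Position 10 ('f'): repeat (last at 7), move window start to 8
  Position 10 ('f'): window [8,10] length 3
Longest substring with no repeats: "ebgcdhf" with length 7

7


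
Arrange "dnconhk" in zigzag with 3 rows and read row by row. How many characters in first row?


Zigzag "dnconhk" into 3 rows:
Placing characters:
  'd' => row 0
  'n' => row 1
  'c' => row 2
  'o' => row 1
  'n' => row 0
  'h' => row 1
  'k' => row 2
Rows:
  Row 0: "dn"
  Row 1: "noh"
  Row 2: "ck"
First row length: 2

2


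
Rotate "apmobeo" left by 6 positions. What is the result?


Input: "apmobeo", rotate left by 6
First 6 characters: "apmobe"
Remaining characters: "o"
Concatenate remaining + first: "o" + "apmobe" = "oapmobe"

oapmobe


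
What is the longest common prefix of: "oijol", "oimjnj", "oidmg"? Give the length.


Words: oijol, oimjnj, oidmg
  Position 0: all 'o' => match
  Position 1: all 'i' => match
  Position 2: ('j', 'm', 'd') => mismatch, stop
LCP = "oi" (length 2)

2


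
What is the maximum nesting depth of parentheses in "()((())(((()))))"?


Input: "()((())(((()))))"
Tracking depth:
  Position 0 '(': depth becomes 1
  Position 1 ')': depth becomes 0
  Position 2 '(': depth becomes 1
  Position 3 '(': depth becomes 2
  Position 4 '(': depth becomes 3
  Position 5 ')': depth becomes 2
  Position 6 ')': depth becomes 1
  Position 7 '(': depth becomes 2
  Position 8 '(': depth becomes 3
  Position 9 '(': depth becomes 4
  Position 10 '(': depth becomes 5
  Position 11 ')': depth becomes 4
  Position 12 ')': depth becomes 3
  Position 13 ')': depth becomes 2
  Position 14 ')': depth becomes 1
  Position 15 ')': depth becomes 0
Maximum depth reached: 5

5


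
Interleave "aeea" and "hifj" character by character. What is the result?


Interleaving "aeea" and "hifj":
  Position 0: 'a' from first, 'h' from second => "ah"
  Position 1: 'e' from first, 'i' from second => "ei"
  Position 2: 'e' from first, 'f' from second => "ef"
  Position 3: 'a' from first, 'j' from second => "aj"
Result: aheiefaj

aheiefaj


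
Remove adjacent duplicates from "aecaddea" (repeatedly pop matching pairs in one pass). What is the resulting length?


Input: aecaddea
Stack-based adjacent duplicate removal:
  Read 'a': push. Stack: a
  Read 'e': push. Stack: ae
  Read 'c': push. Stack: aec
  Read 'a': push. Stack: aeca
  Read 'd': push. Stack: aecad
  Read 'd': matches stack top 'd' => pop. Stack: aeca
  Read 'e': push. Stack: aecae
  Read 'a': push. Stack: aecaea
Final stack: "aecaea" (length 6)

6


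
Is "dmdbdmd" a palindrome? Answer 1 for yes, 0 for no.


Input: dmdbdmd
Reversed: dmdbdmd
  Compare pos 0 ('d') with pos 6 ('d'): match
  Compare pos 1 ('m') with pos 5 ('m'): match
  Compare pos 2 ('d') with pos 4 ('d'): match
Result: palindrome

1


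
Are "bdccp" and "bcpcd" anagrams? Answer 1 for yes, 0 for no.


Strings: "bdccp", "bcpcd"
Sorted first:  bccdp
Sorted second: bccdp
Sorted forms match => anagrams

1


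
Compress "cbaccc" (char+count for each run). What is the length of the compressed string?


Input: cbaccc
Runs:
  'c' x 1 => "c1"
  'b' x 1 => "b1"
  'a' x 1 => "a1"
  'c' x 3 => "c3"
Compressed: "c1b1a1c3"
Compressed length: 8

8


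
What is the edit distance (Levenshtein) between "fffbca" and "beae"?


Computing edit distance: "fffbca" -> "beae"
DP table:
           b    e    a    e
      0    1    2    3    4
  f   1    1    2    3    4
  f   2    2    2    3    4
  f   3    3    3    3    4
  b   4    3    4    4    4
  c   5    4    4    5    5
  a   6    5    5    4    5
Edit distance = dp[6][4] = 5

5


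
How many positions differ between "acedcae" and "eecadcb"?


Comparing "acedcae" and "eecadcb" position by position:
  Position 0: 'a' vs 'e' => DIFFER
  Position 1: 'c' vs 'e' => DIFFER
  Position 2: 'e' vs 'c' => DIFFER
  Position 3: 'd' vs 'a' => DIFFER
  Position 4: 'c' vs 'd' => DIFFER
  Position 5: 'a' vs 'c' => DIFFER
  Position 6: 'e' vs 'b' => DIFFER
Positions that differ: 7

7


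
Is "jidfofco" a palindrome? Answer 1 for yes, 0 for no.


Input: jidfofco
Reversed: ocfofdij
  Compare pos 0 ('j') with pos 7 ('o'): MISMATCH
  Compare pos 1 ('i') with pos 6 ('c'): MISMATCH
  Compare pos 2 ('d') with pos 5 ('f'): MISMATCH
  Compare pos 3 ('f') with pos 4 ('o'): MISMATCH
Result: not a palindrome

0


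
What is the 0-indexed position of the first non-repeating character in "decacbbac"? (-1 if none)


Input: decacbbac
Character frequencies:
  'a': 2
  'b': 2
  'c': 3
  'd': 1
  'e': 1
Scanning left to right for freq == 1:
  Position 0 ('d'): unique! => answer = 0

0


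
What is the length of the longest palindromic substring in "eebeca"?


Input: "eebeca"
Checking substrings for palindromes:
  [1:4] "ebe" (len 3) => palindrome
  [0:2] "ee" (len 2) => palindrome
Longest palindromic substring: "ebe" with length 3

3


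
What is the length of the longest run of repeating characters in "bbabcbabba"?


Input: "bbabcbabba"
Scanning for longest run:
  Position 1 ('b'): continues run of 'b', length=2
  Position 2 ('a'): new char, reset run to 1
  Position 3 ('b'): new char, reset run to 1
  Position 4 ('c'): new char, reset run to 1
  Position 5 ('b'): new char, reset run to 1
  Position 6 ('a'): new char, reset run to 1
  Position 7 ('b'): new char, reset run to 1
  Position 8 ('b'): continues run of 'b', length=2
  Position 9 ('a'): new char, reset run to 1
Longest run: 'b' with length 2

2


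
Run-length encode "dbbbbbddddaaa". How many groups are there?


Input: dbbbbbddddaaa
Scanning for consecutive runs:
  Group 1: 'd' x 1 (positions 0-0)
  Group 2: 'b' x 5 (positions 1-5)
  Group 3: 'd' x 4 (positions 6-9)
  Group 4: 'a' x 3 (positions 10-12)
Total groups: 4

4


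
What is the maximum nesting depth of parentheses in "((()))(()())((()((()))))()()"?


Input: "((()))(()())((()((()))))()()"
Tracking depth:
  Position 0 '(': depth becomes 1
  Position 1 '(': depth becomes 2
  Position 2 '(': depth becomes 3
  Position 3 ')': depth becomes 2
  Position 4 ')': depth becomes 1
  Position 5 ')': depth becomes 0
  Position 6 '(': depth becomes 1
  Position 7 '(': depth becomes 2
  Position 8 ')': depth becomes 1
  Position 9 '(': depth becomes 2
  Position 10 ')': depth becomes 1
  Position 11 ')': depth becomes 0
  Position 12 '(': depth becomes 1
  Position 13 '(': depth becomes 2
  Position 14 '(': depth becomes 3
  Position 15 ')': depth becomes 2
  Position 16 '(': depth becomes 3
  Position 17 '(': depth becomes 4
  Position 18 '(': depth becomes 5
  Position 19 ')': depth becomes 4
  Position 20 ')': depth becomes 3
  Position 21 ')': depth becomes 2
  Position 22 ')': depth becomes 1
  Position 23 ')': depth becomes 0
  Position 24 '(': depth becomes 1
  Position 25 ')': depth becomes 0
  Position 26 '(': depth becomes 1
  Position 27 ')': depth becomes 0
Maximum depth reached: 5

5


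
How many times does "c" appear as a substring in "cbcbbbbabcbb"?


Searching for "c" in "cbcbbbbabcbb"
Scanning each position:
  Position 0: "c" => MATCH
  Position 1: "b" => no
  Position 2: "c" => MATCH
  Position 3: "b" => no
  Position 4: "b" => no
  Position 5: "b" => no
  Position 6: "b" => no
  Position 7: "a" => no
  Position 8: "b" => no
  Position 9: "c" => MATCH
  Position 10: "b" => no
  Position 11: "b" => no
Total occurrences: 3

3


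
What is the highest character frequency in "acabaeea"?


Input: acabaeea
Character counts:
  'a': 4
  'b': 1
  'c': 1
  'e': 2
Maximum frequency: 4

4


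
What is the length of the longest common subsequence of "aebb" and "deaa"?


LCS of "aebb" and "deaa"
DP table:
           d    e    a    a
      0    0    0    0    0
  a   0    0    0    1    1
  e   0    0    1    1    1
  b   0    0    1    1    1
  b   0    0    1    1    1
LCS length = dp[4][4] = 1

1


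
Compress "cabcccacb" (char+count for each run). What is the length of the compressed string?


Input: cabcccacb
Runs:
  'c' x 1 => "c1"
  'a' x 1 => "a1"
  'b' x 1 => "b1"
  'c' x 3 => "c3"
  'a' x 1 => "a1"
  'c' x 1 => "c1"
  'b' x 1 => "b1"
Compressed: "c1a1b1c3a1c1b1"
Compressed length: 14

14


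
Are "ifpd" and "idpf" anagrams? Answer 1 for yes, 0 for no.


Strings: "ifpd", "idpf"
Sorted first:  dfip
Sorted second: dfip
Sorted forms match => anagrams

1


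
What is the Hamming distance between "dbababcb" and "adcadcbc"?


Comparing "dbababcb" and "adcadcbc" position by position:
  Position 0: 'd' vs 'a' => differ
  Position 1: 'b' vs 'd' => differ
  Position 2: 'a' vs 'c' => differ
  Position 3: 'b' vs 'a' => differ
  Position 4: 'a' vs 'd' => differ
  Position 5: 'b' vs 'c' => differ
  Position 6: 'c' vs 'b' => differ
  Position 7: 'b' vs 'c' => differ
Total differences (Hamming distance): 8

8


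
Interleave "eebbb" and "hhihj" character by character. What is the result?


Interleaving "eebbb" and "hhihj":
  Position 0: 'e' from first, 'h' from second => "eh"
  Position 1: 'e' from first, 'h' from second => "eh"
  Position 2: 'b' from first, 'i' from second => "bi"
  Position 3: 'b' from first, 'h' from second => "bh"
  Position 4: 'b' from first, 'j' from second => "bj"
Result: ehehbibhbj

ehehbibhbj


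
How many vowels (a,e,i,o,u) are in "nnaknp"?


Input: nnaknp
Checking each character:
  'n' at position 0: consonant
  'n' at position 1: consonant
  'a' at position 2: vowel (running total: 1)
  'k' at position 3: consonant
  'n' at position 4: consonant
  'p' at position 5: consonant
Total vowels: 1

1


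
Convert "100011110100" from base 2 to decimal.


Input: "100011110100" in base 2
Positional expansion:
  Digit '1' (value 1) x 2^11 = 2048
  Digit '0' (value 0) x 2^10 = 0
  Digit '0' (value 0) x 2^9 = 0
  Digit '0' (value 0) x 2^8 = 0
  Digit '1' (value 1) x 2^7 = 128
  Digit '1' (value 1) x 2^6 = 64
  Digit '1' (value 1) x 2^5 = 32
  Digit '1' (value 1) x 2^4 = 16
  Digit '0' (value 0) x 2^3 = 0
  Digit '1' (value 1) x 2^2 = 4
  Digit '0' (value 0) x 2^1 = 0
  Digit '0' (value 0) x 2^0 = 0
Sum = 2292

2292


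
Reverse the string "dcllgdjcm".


Input: dcllgdjcm
Reading characters right to left:
  Position 8: 'm'
  Position 7: 'c'
  Position 6: 'j'
  Position 5: 'd'
  Position 4: 'g'
  Position 3: 'l'
  Position 2: 'l'
  Position 1: 'c'
  Position 0: 'd'
Reversed: mcjdgllcd

mcjdgllcd


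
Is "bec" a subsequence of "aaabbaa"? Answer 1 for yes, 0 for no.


Check if "bec" is a subsequence of "aaabbaa"
Greedy scan:
  Position 0 ('a'): no match needed
  Position 1 ('a'): no match needed
  Position 2 ('a'): no match needed
  Position 3 ('b'): matches sub[0] = 'b'
  Position 4 ('b'): no match needed
  Position 5 ('a'): no match needed
  Position 6 ('a'): no match needed
Only matched 1/3 characters => not a subsequence

0


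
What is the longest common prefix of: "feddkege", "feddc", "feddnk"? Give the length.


Words: feddkege, feddc, feddnk
  Position 0: all 'f' => match
  Position 1: all 'e' => match
  Position 2: all 'd' => match
  Position 3: all 'd' => match
  Position 4: ('k', 'c', 'n') => mismatch, stop
LCP = "fedd" (length 4)

4


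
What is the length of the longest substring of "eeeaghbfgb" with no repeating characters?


Input: "eeeaghbfgb"
Sliding window (track last position of each char):
  Position 0 ('e'): window [0,0] length 1 -- new best
  Position 1 ('e'): repeat (last at 0), move window start to 1
  Position 1 ('e'): window [1,1] length 1
  Position 2 ('e'): repeat (last at 1), move window start to 2
  Position 2 ('e'): window [2,2] length 1
  Position 3 ('a'): window [2,3] length 2 -- new best
  Position 4 ('g'): window [2,4] length 3 -- new best
  Position 5 ('h'): window [2,5] length 4 -- new best
  Position 6 ('b'): window [2,6] length 5 -- new best
  Position 7 ('f'): window [2,7] length 6 -- new best
  Position 8 ('g'): repeat (last at 4), move window start to 5
  Position 8 ('g'): window [5,8] length 4
  Position 9 ('b'): repeat (last at 6), move window start to 7
  Position 9 ('b'): window [7,9] length 3
Longest substring with no repeats: "eaghbf" with length 6

6


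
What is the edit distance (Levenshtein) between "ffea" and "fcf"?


Computing edit distance: "ffea" -> "fcf"
DP table:
           f    c    f
      0    1    2    3
  f   1    0    1    2
  f   2    1    1    1
  e   3    2    2    2
  a   4    3    3    3
Edit distance = dp[4][3] = 3

3


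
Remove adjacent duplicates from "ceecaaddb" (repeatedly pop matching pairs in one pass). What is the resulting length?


Input: ceecaaddb
Stack-based adjacent duplicate removal:
  Read 'c': push. Stack: c
  Read 'e': push. Stack: ce
  Read 'e': matches stack top 'e' => pop. Stack: c
  Read 'c': matches stack top 'c' => pop. Stack: (empty)
  Read 'a': push. Stack: a
  Read 'a': matches stack top 'a' => pop. Stack: (empty)
  Read 'd': push. Stack: d
  Read 'd': matches stack top 'd' => pop. Stack: (empty)
  Read 'b': push. Stack: b
Final stack: "b" (length 1)

1


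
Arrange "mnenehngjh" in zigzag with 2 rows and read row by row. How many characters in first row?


Zigzag "mnenehngjh" into 2 rows:
Placing characters:
  'm' => row 0
  'n' => row 1
  'e' => row 0
  'n' => row 1
  'e' => row 0
  'h' => row 1
  'n' => row 0
  'g' => row 1
  'j' => row 0
  'h' => row 1
Rows:
  Row 0: "meenj"
  Row 1: "nnhgh"
First row length: 5

5


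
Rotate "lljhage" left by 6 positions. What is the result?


Input: "lljhage", rotate left by 6
First 6 characters: "lljhag"
Remaining characters: "e"
Concatenate remaining + first: "e" + "lljhag" = "elljhag"

elljhag


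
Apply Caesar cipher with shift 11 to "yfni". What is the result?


Caesar cipher: shift "yfni" by 11
  'y' (pos 24) + 11 = pos 9 = 'j'
  'f' (pos 5) + 11 = pos 16 = 'q'
  'n' (pos 13) + 11 = pos 24 = 'y'
  'i' (pos 8) + 11 = pos 19 = 't'
Result: jqyt

jqyt


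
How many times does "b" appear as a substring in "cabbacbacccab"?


Searching for "b" in "cabbacbacccab"
Scanning each position:
  Position 0: "c" => no
  Position 1: "a" => no
  Position 2: "b" => MATCH
  Position 3: "b" => MATCH
  Position 4: "a" => no
  Position 5: "c" => no
  Position 6: "b" => MATCH
  Position 7: "a" => no
  Position 8: "c" => no
  Position 9: "c" => no
  Position 10: "c" => no
  Position 11: "a" => no
  Position 12: "b" => MATCH
Total occurrences: 4

4


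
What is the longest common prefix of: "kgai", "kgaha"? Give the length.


Words: kgai, kgaha
  Position 0: all 'k' => match
  Position 1: all 'g' => match
  Position 2: all 'a' => match
  Position 3: ('i', 'h') => mismatch, stop
LCP = "kga" (length 3)

3


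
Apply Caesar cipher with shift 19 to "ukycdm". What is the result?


Caesar cipher: shift "ukycdm" by 19
  'u' (pos 20) + 19 = pos 13 = 'n'
  'k' (pos 10) + 19 = pos 3 = 'd'
  'y' (pos 24) + 19 = pos 17 = 'r'
  'c' (pos 2) + 19 = pos 21 = 'v'
  'd' (pos 3) + 19 = pos 22 = 'w'
  'm' (pos 12) + 19 = pos 5 = 'f'
Result: ndrvwf

ndrvwf


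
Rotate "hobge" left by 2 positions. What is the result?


Input: "hobge", rotate left by 2
First 2 characters: "ho"
Remaining characters: "bge"
Concatenate remaining + first: "bge" + "ho" = "bgeho"

bgeho


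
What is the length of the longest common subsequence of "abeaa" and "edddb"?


LCS of "abeaa" and "edddb"
DP table:
           e    d    d    d    b
      0    0    0    0    0    0
  a   0    0    0    0    0    0
  b   0    0    0    0    0    1
  e   0    1    1    1    1    1
  a   0    1    1    1    1    1
  a   0    1    1    1    1    1
LCS length = dp[5][5] = 1

1


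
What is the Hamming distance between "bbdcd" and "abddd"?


Comparing "bbdcd" and "abddd" position by position:
  Position 0: 'b' vs 'a' => differ
  Position 1: 'b' vs 'b' => same
  Position 2: 'd' vs 'd' => same
  Position 3: 'c' vs 'd' => differ
  Position 4: 'd' vs 'd' => same
Total differences (Hamming distance): 2

2


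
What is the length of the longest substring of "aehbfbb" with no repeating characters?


Input: "aehbfbb"
Sliding window (track last position of each char):
  Position 0 ('a'): window [0,0] length 1 -- new best
  Position 1 ('e'): window [0,1] length 2 -- new best
  Position 2 ('h'): window [0,2] length 3 -- new best
  Position 3 ('b'): window [0,3] length 4 -- new best
  Position 4 ('f'): window [0,4] length 5 -- new best
  Position 5 ('b'): repeat (last at 3), move window start to 4
  Position 5 ('b'): window [4,5] length 2
  Position 6 ('b'): repeat (last at 5), move window start to 6
  Position 6 ('b'): window [6,6] length 1
Longest substring with no repeats: "aehbf" with length 5

5


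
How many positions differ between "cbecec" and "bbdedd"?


Comparing "cbecec" and "bbdedd" position by position:
  Position 0: 'c' vs 'b' => DIFFER
  Position 1: 'b' vs 'b' => same
  Position 2: 'e' vs 'd' => DIFFER
  Position 3: 'c' vs 'e' => DIFFER
  Position 4: 'e' vs 'd' => DIFFER
  Position 5: 'c' vs 'd' => DIFFER
Positions that differ: 5

5


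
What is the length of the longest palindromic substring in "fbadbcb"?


Input: "fbadbcb"
Checking substrings for palindromes:
  [4:7] "bcb" (len 3) => palindrome
Longest palindromic substring: "bcb" with length 3

3


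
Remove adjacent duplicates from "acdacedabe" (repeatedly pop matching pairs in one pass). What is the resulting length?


Input: acdacedabe
Stack-based adjacent duplicate removal:
  Read 'a': push. Stack: a
  Read 'c': push. Stack: ac
  Read 'd': push. Stack: acd
  Read 'a': push. Stack: acda
  Read 'c': push. Stack: acdac
  Read 'e': push. Stack: acdace
  Read 'd': push. Stack: acdaced
  Read 'a': push. Stack: acdaceda
  Read 'b': push. Stack: acdacedab
  Read 'e': push. Stack: acdacedabe
Final stack: "acdacedabe" (length 10)

10


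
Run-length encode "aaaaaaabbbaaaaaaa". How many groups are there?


Input: aaaaaaabbbaaaaaaa
Scanning for consecutive runs:
  Group 1: 'a' x 7 (positions 0-6)
  Group 2: 'b' x 3 (positions 7-9)
  Group 3: 'a' x 7 (positions 10-16)
Total groups: 3

3


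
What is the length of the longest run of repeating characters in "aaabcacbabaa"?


Input: "aaabcacbabaa"
Scanning for longest run:
  Position 1 ('a'): continues run of 'a', length=2
  Position 2 ('a'): continues run of 'a', length=3
  Position 3 ('b'): new char, reset run to 1
  Position 4 ('c'): new char, reset run to 1
  Position 5 ('a'): new char, reset run to 1
  Position 6 ('c'): new char, reset run to 1
  Position 7 ('b'): new char, reset run to 1
  Position 8 ('a'): new char, reset run to 1
  Position 9 ('b'): new char, reset run to 1
  Position 10 ('a'): new char, reset run to 1
  Position 11 ('a'): continues run of 'a', length=2
Longest run: 'a' with length 3

3


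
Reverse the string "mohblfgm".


Input: mohblfgm
Reading characters right to left:
  Position 7: 'm'
  Position 6: 'g'
  Position 5: 'f'
  Position 4: 'l'
  Position 3: 'b'
  Position 2: 'h'
  Position 1: 'o'
  Position 0: 'm'
Reversed: mgflbhom

mgflbhom


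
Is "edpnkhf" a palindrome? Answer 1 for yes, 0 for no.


Input: edpnkhf
Reversed: fhknpde
  Compare pos 0 ('e') with pos 6 ('f'): MISMATCH
  Compare pos 1 ('d') with pos 5 ('h'): MISMATCH
  Compare pos 2 ('p') with pos 4 ('k'): MISMATCH
Result: not a palindrome

0


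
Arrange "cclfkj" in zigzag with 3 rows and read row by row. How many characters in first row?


Zigzag "cclfkj" into 3 rows:
Placing characters:
  'c' => row 0
  'c' => row 1
  'l' => row 2
  'f' => row 1
  'k' => row 0
  'j' => row 1
Rows:
  Row 0: "ck"
  Row 1: "cfj"
  Row 2: "l"
First row length: 2

2


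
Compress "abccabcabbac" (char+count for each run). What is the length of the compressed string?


Input: abccabcabbac
Runs:
  'a' x 1 => "a1"
  'b' x 1 => "b1"
  'c' x 2 => "c2"
  'a' x 1 => "a1"
  'b' x 1 => "b1"
  'c' x 1 => "c1"
  'a' x 1 => "a1"
  'b' x 2 => "b2"
  'a' x 1 => "a1"
  'c' x 1 => "c1"
Compressed: "a1b1c2a1b1c1a1b2a1c1"
Compressed length: 20

20


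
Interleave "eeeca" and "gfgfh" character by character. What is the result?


Interleaving "eeeca" and "gfgfh":
  Position 0: 'e' from first, 'g' from second => "eg"
  Position 1: 'e' from first, 'f' from second => "ef"
  Position 2: 'e' from first, 'g' from second => "eg"
  Position 3: 'c' from first, 'f' from second => "cf"
  Position 4: 'a' from first, 'h' from second => "ah"
Result: egefegcfah

egefegcfah


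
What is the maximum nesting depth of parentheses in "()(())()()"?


Input: "()(())()()"
Tracking depth:
  Position 0 '(': depth becomes 1
  Position 1 ')': depth becomes 0
  Position 2 '(': depth becomes 1
  Position 3 '(': depth becomes 2
  Position 4 ')': depth becomes 1
  Position 5 ')': depth becomes 0
  Position 6 '(': depth becomes 1
  Position 7 ')': depth becomes 0
  Position 8 '(': depth becomes 1
  Position 9 ')': depth becomes 0
Maximum depth reached: 2

2


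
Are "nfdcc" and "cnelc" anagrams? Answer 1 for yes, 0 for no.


Strings: "nfdcc", "cnelc"
Sorted first:  ccdfn
Sorted second: cceln
Differ at position 2: 'd' vs 'e' => not anagrams

0


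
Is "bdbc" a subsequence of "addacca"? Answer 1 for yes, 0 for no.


Check if "bdbc" is a subsequence of "addacca"
Greedy scan:
  Position 0 ('a'): no match needed
  Position 1 ('d'): no match needed
  Position 2 ('d'): no match needed
  Position 3 ('a'): no match needed
  Position 4 ('c'): no match needed
  Position 5 ('c'): no match needed
  Position 6 ('a'): no match needed
Only matched 0/4 characters => not a subsequence

0


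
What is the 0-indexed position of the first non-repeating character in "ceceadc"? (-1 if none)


Input: ceceadc
Character frequencies:
  'a': 1
  'c': 3
  'd': 1
  'e': 2
Scanning left to right for freq == 1:
  Position 0 ('c'): freq=3, skip
  Position 1 ('e'): freq=2, skip
  Position 2 ('c'): freq=3, skip
  Position 3 ('e'): freq=2, skip
  Position 4 ('a'): unique! => answer = 4

4


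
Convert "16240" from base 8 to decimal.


Input: "16240" in base 8
Positional expansion:
  Digit '1' (value 1) x 8^4 = 4096
  Digit '6' (value 6) x 8^3 = 3072
  Digit '2' (value 2) x 8^2 = 128
  Digit '4' (value 4) x 8^1 = 32
  Digit '0' (value 0) x 8^0 = 0
Sum = 7328

7328


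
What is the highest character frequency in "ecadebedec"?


Input: ecadebedec
Character counts:
  'a': 1
  'b': 1
  'c': 2
  'd': 2
  'e': 4
Maximum frequency: 4

4


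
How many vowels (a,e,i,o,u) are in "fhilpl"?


Input: fhilpl
Checking each character:
  'f' at position 0: consonant
  'h' at position 1: consonant
  'i' at position 2: vowel (running total: 1)
  'l' at position 3: consonant
  'p' at position 4: consonant
  'l' at position 5: consonant
Total vowels: 1

1


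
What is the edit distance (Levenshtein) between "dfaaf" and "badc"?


Computing edit distance: "dfaaf" -> "badc"
DP table:
           b    a    d    c
      0    1    2    3    4
  d   1    1    2    2    3
  f   2    2    2    3    3
  a   3    3    2    3    4
  a   4    4    3    3    4
  f   5    5    4    4    4
Edit distance = dp[5][4] = 4

4


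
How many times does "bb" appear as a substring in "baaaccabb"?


Searching for "bb" in "baaaccabb"
Scanning each position:
  Position 0: "ba" => no
  Position 1: "aa" => no
  Position 2: "aa" => no
  Position 3: "ac" => no
  Position 4: "cc" => no
  Position 5: "ca" => no
  Position 6: "ab" => no
  Position 7: "bb" => MATCH
Total occurrences: 1

1


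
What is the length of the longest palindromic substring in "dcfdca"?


Input: "dcfdca"
Checking substrings for palindromes:
  No multi-char palindromic substrings found
Longest palindromic substring: "d" with length 1

1


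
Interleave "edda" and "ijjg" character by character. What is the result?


Interleaving "edda" and "ijjg":
  Position 0: 'e' from first, 'i' from second => "ei"
  Position 1: 'd' from first, 'j' from second => "dj"
  Position 2: 'd' from first, 'j' from second => "dj"
  Position 3: 'a' from first, 'g' from second => "ag"
Result: eidjdjag

eidjdjag


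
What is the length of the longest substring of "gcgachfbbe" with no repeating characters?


Input: "gcgachfbbe"
Sliding window (track last position of each char):
  Position 0 ('g'): window [0,0] length 1 -- new best
  Position 1 ('c'): window [0,1] length 2 -- new best
  Position 2 ('g'): repeat (last at 0), move window start to 1
  Position 2 ('g'): window [1,2] length 2
  Position 3 ('a'): window [1,3] length 3 -- new best
  Position 4 ('c'): repeat (last at 1), move window start to 2
  Position 4 ('c'): window [2,4] length 3
  Position 5 ('h'): window [2,5] length 4 -- new best
  Position 6 ('f'): window [2,6] length 5 -- new best
  Position 7 ('b'): window [2,7] length 6 -- new best
  Position 8 ('b'): repeat (last at 7), move window start to 8
  Position 8 ('b'): window [8,8] length 1
  Position 9 ('e'): window [8,9] length 2
Longest substring with no repeats: "gachfb" with length 6

6
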